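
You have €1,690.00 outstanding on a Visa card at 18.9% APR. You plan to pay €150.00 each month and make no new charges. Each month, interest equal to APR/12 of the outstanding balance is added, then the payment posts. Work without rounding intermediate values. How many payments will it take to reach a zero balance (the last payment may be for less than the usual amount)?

13 months

Monthly rate r = 18.9%/12 = 1.575% = 0.01575.
Recurrence: B ← B·(1+r) − €150.00.
Month 1: interest €26.62; balance after payment €1,566.62.
Month 2: interest €24.67; balance after payment €1,441.29.
Closed form: n = −ln(1 − rB₀/P)/ln(1+r) = −ln(0.82255)/ln(1.01575) ≈ 12.500, so the balance reaches zero during payment 13.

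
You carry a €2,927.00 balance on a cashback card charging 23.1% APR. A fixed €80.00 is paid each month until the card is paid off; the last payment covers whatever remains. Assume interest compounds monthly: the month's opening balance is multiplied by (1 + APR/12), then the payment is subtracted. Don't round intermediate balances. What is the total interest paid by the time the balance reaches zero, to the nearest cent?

Monthly rate r = 23.1%/12 = 1.925% = 0.01925.
Payoff takes n = ⌈−ln(1 − rB₀/P)/ln(1+r)⌉ = ⌈63.903⌉ = 64 payments; the last is €72.30.
Total paid = 63·€80.00 + €72.30 = €5,112.30.
Total interest = total paid − principal = €5,112.30 − €2,927.00 = €2,185.30.

€2,185.30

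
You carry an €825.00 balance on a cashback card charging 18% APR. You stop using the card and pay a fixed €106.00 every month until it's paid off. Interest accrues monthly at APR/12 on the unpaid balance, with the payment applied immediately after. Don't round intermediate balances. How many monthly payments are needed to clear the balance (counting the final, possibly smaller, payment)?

Monthly rate r = 18%/12 = 1.5% = 0.015.
Recurrence: B ← B·(1+r) − €106.00.
Month 1: interest €12.38; balance after payment €731.38.
Month 2: interest €10.97; balance after payment €636.35.
Closed form: n = −ln(1 − rB₀/P)/ln(1+r) = −ln(0.88325)/ln(1.015) ≈ 8.338, so the balance reaches zero during payment 9.

9 payments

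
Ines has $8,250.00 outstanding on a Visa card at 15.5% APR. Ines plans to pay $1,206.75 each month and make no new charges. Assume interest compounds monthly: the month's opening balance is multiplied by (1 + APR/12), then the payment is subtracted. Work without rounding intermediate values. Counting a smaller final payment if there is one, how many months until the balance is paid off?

8 months

Monthly rate r = 15.5%/12 = 1.29167% = 0.0129167.
Recurrence: B ← B·(1+r) − $1,206.75.
Month 1: interest $106.56; balance after payment $7,149.81.
Month 2: interest $92.35; balance after payment $6,035.41.
Closed form: n = −ln(1 − rB₀/P)/ln(1+r) = −ln(0.91169)/ln(1.01292) ≈ 7.204, so the balance reaches zero during payment 8.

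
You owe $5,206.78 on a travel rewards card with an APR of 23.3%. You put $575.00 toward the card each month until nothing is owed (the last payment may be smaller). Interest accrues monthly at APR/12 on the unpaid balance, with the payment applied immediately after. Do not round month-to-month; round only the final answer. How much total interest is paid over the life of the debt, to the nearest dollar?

Monthly rate r = 23.3%/12 = 1.94167% = 0.0194167.
Payoff takes n = ⌈−ln(1 − rB₀/P)/ln(1+r)⌉ = ⌈10.055⌉ = 11 payments; the last is $32.12.
Total paid = 10·$575.00 + $32.12 = $5,782.12.
Total interest = total paid − principal = $5,782.12 − $5,206.78 = $575.34.

$575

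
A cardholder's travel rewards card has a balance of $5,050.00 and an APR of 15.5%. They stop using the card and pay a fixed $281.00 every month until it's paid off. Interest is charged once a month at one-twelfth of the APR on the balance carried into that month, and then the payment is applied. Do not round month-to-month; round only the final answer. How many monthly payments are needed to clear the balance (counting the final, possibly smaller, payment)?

Monthly rate r = 15.5%/12 = 1.29167% = 0.0129167.
Recurrence: B ← B·(1+r) − $281.00.
Month 1: interest $65.23; balance after payment $4,834.23.
Month 2: interest $62.44; balance after payment $4,615.67.
Closed form: n = −ln(1 − rB₀/P)/ln(1+r) = −ln(0.76787)/ln(1.01292) ≈ 20.581, so the balance reaches zero during payment 21.

21 payments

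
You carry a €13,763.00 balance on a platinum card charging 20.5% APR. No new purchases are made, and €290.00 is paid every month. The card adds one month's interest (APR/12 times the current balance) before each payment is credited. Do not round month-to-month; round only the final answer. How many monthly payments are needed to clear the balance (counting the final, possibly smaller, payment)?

99 months

Monthly rate r = 20.5%/12 = 1.70833% = 0.0170833.
Recurrence: B ← B·(1+r) − €290.00.
Month 1: interest €235.12; balance after payment €13,708.12.
Month 2: interest €234.18; balance after payment €13,652.30.
Closed form: n = −ln(1 − rB₀/P)/ln(1+r) = −ln(0.18925)/ln(1.01708) ≈ 98.275, so the balance reaches zero during payment 99.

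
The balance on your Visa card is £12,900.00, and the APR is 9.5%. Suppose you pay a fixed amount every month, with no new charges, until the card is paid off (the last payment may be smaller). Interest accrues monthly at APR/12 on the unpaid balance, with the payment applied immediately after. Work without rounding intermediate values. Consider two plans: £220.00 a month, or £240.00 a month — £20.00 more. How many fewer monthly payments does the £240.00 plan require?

9 fewer payments

Monthly rate r = 9.5%/12 = 0.791667% = 0.00791667.
At £220.00/mo: n = ⌈−ln(1 − rB₀/P)/ln(1+r)⌉ = 80 payments (last £29.36); total interest = total paid − £12,900.00 = £4,509.36.
At £240.00/mo: 71 payments (last £70.41); total interest £3,970.41.
Payments saved = 80 − 71 = 9.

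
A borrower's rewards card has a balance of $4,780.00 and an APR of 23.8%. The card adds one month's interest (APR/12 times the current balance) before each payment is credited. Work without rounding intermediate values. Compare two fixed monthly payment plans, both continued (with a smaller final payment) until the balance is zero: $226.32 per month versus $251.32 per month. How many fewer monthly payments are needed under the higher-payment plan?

3 fewer payments

Monthly rate r = 23.8%/12 = 1.98333% = 0.0198333.
At $226.32/mo: n = ⌈−ln(1 − rB₀/P)/ln(1+r)⌉ = 28 payments (last $145.22); total interest = total paid − $4,780.00 = $1,475.86.
At $251.32/mo: 25 payments (last $28.70); total interest $1,280.38.
Payments saved = 28 − 25 = 3.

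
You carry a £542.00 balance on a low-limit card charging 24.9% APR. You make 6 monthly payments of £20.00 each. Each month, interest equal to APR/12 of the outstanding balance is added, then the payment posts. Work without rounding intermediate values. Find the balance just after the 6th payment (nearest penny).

Monthly rate r = 24.9%/12 = 2.075% = 0.02075.
Each month: B ← B·(1+r) − £20.00.
Month 1: interest £11.25; balance after payment £533.25.
Month 2: interest £11.06; balance after payment £524.31.
Month 3: interest £10.88; balance after payment £515.19.
Month 4: interest £10.69; balance after payment £505.88.
Month 5: interest £10.50; balance after payment £496.38.
Month 6: interest £10.30; balance after payment £486.68.

£486.68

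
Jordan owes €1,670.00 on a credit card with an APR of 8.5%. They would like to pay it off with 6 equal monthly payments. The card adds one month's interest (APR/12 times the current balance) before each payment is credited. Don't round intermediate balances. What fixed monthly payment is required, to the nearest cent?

€285.27

Monthly rate r = 8.5%/12 = 0.708333% = 0.00708333.
Level-payment amortization: P = B₀·r / (1 − (1+r)^(−n)) = 1670.00·0.00708333 / (1 − 1.00708^(−6)).
Denominator 1 − (1+r)^(−6) = 0.0414659436.
P = 11.8292 / 0.0414659436 ≈ 285.27.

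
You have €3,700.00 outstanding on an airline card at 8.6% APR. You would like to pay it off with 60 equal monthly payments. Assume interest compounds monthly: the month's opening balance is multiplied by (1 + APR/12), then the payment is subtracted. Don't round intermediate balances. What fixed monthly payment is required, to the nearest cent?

€76.09

Monthly rate r = 8.6%/12 = 0.716667% = 0.00716667.
Level-payment amortization: P = B₀·r / (1 − (1+r)^(−n)) = 3700.00·0.00716667 / (1 − 1.00717^(−60)).
Denominator 1 − (1+r)^(−60) = 0.348492577.
P = 26.5167 / 0.348492577 ≈ 76.09.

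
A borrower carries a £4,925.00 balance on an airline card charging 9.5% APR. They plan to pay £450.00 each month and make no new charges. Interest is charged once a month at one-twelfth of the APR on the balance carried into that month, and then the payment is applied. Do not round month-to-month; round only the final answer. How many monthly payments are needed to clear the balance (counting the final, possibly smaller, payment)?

12 payments

Monthly rate r = 9.5%/12 = 0.791667% = 0.00791667.
Recurrence: B ← B·(1+r) − £450.00.
Month 1: interest £38.99; balance after payment £4,513.99.
Month 2: interest £35.74; balance after payment £4,099.73.
Closed form: n = −ln(1 − rB₀/P)/ln(1+r) = −ln(0.91336)/ln(1.00792) ≈ 11.493, so the balance reaches zero during payment 12.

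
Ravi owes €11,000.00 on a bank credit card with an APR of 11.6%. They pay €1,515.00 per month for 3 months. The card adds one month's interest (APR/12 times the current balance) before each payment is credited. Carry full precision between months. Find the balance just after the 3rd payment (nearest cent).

€6,733.02

Monthly rate r = 11.6%/12 = 0.966667% = 0.00966667.
Each month: B ← B·(1+r) − €1,515.00.
Month 1: interest €106.33; balance after payment €9,591.33.
Month 2: interest €92.72; balance after payment €8,169.05.
Month 3: interest €78.97; balance after payment €6,733.02.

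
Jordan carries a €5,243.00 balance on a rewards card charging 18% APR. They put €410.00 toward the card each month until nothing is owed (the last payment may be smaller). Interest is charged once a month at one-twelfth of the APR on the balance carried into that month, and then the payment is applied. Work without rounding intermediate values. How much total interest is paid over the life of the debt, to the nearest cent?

Monthly rate r = 18%/12 = 1.5% = 0.015.
Payoff takes n = ⌈−ln(1 − rB₀/P)/ln(1+r)⌉ = ⌈14.304⌉ = 15 payments; the last is €125.29.
Total paid = 14·€410.00 + €125.29 = €5,865.29.
Total interest = total paid − principal = €5,865.29 − €5,243.00 = €622.29.

€622.29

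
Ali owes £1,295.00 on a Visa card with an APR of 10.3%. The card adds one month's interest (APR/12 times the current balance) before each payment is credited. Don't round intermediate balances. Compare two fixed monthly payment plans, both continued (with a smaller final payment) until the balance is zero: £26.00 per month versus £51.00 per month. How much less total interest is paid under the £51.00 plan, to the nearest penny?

£229.83

Monthly rate r = 10.3%/12 = 0.858333% = 0.00858333.
At £26.00/mo: n = ⌈−ln(1 − rB₀/P)/ln(1+r)⌉ = 66 payments (last £6.82); total interest = total paid − £1,295.00 = £401.82.
At £51.00/mo: 29 payments (last £38.99); total interest £171.99.
Interest saved = £401.82 − £171.99 = £229.83.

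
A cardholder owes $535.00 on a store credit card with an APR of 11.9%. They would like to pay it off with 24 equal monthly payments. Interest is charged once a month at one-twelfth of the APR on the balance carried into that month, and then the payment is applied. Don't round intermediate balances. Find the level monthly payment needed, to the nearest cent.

Monthly rate r = 11.9%/12 = 0.991667% = 0.00991667.
Level-payment amortization: P = B₀·r / (1 − (1+r)^(−n)) = 535.00·0.00991667 / (1 − 1.00992^(−24)).
Denominator 1 − (1+r)^(−24) = 0.210872726.
P = 5.30542 / 0.210872726 ≈ 25.16.

$25.16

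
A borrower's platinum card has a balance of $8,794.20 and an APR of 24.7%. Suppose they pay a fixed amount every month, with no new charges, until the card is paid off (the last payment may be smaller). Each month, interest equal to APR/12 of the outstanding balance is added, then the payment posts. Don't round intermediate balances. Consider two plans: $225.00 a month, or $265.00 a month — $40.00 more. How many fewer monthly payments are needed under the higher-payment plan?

24 fewer payments

Monthly rate r = 24.7%/12 = 2.05833% = 0.0205833.
At $225.00/mo: n = ⌈−ln(1 − rB₀/P)/ln(1+r)⌉ = 81 payments (last $25.40); total interest = total paid − $8,794.20 = $9,231.20.
At $265.00/mo: 57 payments (last $106.20); total interest $6,152.00.
Payments saved = 81 − 57 = 24.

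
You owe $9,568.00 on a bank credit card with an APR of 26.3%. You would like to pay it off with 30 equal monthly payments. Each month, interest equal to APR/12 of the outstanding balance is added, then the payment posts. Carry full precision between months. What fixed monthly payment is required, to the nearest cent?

Monthly rate r = 26.3%/12 = 2.19167% = 0.0219167.
Level-payment amortization: P = B₀·r / (1 − (1+r)^(−n)) = 9568.00·0.0219167 / (1 − 1.02192^(−30)).
Denominator 1 − (1+r)^(−30) = 0.478162201.
P = 209.699 / 0.478162201 ≈ 438.55.

$438.55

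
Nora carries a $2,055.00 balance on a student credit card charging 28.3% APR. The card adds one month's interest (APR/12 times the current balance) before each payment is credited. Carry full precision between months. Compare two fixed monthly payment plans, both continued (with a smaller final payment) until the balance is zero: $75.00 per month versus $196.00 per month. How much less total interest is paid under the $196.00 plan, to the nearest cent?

Monthly rate r = 28.3%/12 = 2.35833% = 0.0235833.
At $75.00/mo: n = ⌈−ln(1 − rB₀/P)/ln(1+r)⌉ = 45 payments (last $43.19); total interest = total paid − $2,055.00 = $1,288.19.
At $196.00/mo: 13 payments (last $36.72); total interest $333.72.
Interest saved = $1,288.19 − $333.72 = $954.47.

$954.47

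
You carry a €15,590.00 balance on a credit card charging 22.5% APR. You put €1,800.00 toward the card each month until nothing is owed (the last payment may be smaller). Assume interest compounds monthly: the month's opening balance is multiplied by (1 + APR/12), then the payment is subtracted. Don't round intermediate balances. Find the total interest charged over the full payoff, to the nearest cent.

€1,585.27

Monthly rate r = 22.5%/12 = 1.875% = 0.01875.
Payoff takes n = ⌈−ln(1 − rB₀/P)/ln(1+r)⌉ = ⌈9.540⌉ = 10 payments; the last is €975.27.
Total paid = 9·€1,800.00 + €975.27 = €17,175.27.
Total interest = total paid − principal = €17,175.27 − €15,590.00 = €1,585.27.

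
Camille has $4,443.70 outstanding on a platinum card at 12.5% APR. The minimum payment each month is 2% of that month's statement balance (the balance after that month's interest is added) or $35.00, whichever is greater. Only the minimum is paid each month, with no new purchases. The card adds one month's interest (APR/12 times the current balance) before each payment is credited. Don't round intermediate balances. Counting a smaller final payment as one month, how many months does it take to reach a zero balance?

166 months

Monthly rate r = 12.5%/12 = 1.04167% = 0.0104167.
While 2% of the post-interest balance exceeds $35.00, each month B ← (B·(1+r))·(1 − 0.02), i.e. B shrinks by the factor (1+r)·0.98 = 0.99021.
This holds for months 1–96. Entering month 97 the balance is $1,727.81; 2% of the post-interest balance is now below $35.00, so the flat $35.00 minimum applies from here.
From month 97 a fixed $35.00 at rate r clears $1,727.81 in 70 more payments. Total: 96 + 70 = 166 months.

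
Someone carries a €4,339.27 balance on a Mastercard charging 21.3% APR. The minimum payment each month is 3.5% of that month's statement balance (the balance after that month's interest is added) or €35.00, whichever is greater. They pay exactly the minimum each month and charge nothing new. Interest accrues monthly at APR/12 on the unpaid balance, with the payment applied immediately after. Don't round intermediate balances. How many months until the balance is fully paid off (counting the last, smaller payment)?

Monthly rate r = 21.3%/12 = 1.775% = 0.01775.
While 3.5% of the post-interest balance exceeds €35.00, each month B ← (B·(1+r))·(1 − 0.035), i.e. B shrinks by the factor (1+r)·0.965 = 0.98213.
This holds for months 1–83. Entering month 84 the balance is €971.40; 3.5% of the post-interest balance is now below €35.00, so the flat €35.00 minimum applies from here.
From month 84 a fixed €35.00 at rate r clears €971.40 in 39 more payments. Total: 83 + 39 = 122 months.

122 months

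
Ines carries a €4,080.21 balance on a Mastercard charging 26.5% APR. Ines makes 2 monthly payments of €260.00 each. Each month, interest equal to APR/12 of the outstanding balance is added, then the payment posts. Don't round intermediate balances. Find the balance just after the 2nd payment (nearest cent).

€3,736.67

Monthly rate r = 26.5%/12 = 2.20833% = 0.0220833.
Each month: B ← B·(1+r) − €260.00.
Month 1: interest €90.10; balance after payment €3,910.31.
Month 2: interest €86.35; balance after payment €3,736.67.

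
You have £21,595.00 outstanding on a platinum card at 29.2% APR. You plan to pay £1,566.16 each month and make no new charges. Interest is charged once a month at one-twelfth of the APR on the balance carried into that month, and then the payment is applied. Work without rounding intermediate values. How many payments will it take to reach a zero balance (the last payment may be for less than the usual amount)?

18 months

Monthly rate r = 29.2%/12 = 2.43333% = 0.0243333.
Recurrence: B ← B·(1+r) − £1,566.16.
Month 1: interest £525.48; balance after payment £20,554.32.
Month 2: interest £500.16; balance after payment £19,488.31.
Closed form: n = −ln(1 − rB₀/P)/ln(1+r) = −ln(0.66448)/ln(1.02433) ≈ 17.002, so the balance reaches zero during payment 18.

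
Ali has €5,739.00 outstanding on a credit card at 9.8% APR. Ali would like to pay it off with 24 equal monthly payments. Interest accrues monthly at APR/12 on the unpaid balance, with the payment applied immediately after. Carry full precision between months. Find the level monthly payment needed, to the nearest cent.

€264.30

Monthly rate r = 9.8%/12 = 0.816667% = 0.00816667.
Level-payment amortization: P = B₀·r / (1 − (1+r)^(−n)) = 5739.00·0.00816667 / (1 − 1.00817^(−24)).
Denominator 1 − (1+r)^(−24) = 0.177333181.
P = 46.8685 / 0.177333181 ≈ 264.30.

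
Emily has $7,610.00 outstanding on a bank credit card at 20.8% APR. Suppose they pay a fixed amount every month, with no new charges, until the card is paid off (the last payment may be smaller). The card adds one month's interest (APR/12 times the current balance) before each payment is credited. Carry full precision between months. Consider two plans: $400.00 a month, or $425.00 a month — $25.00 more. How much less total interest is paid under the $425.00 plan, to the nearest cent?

Monthly rate r = 20.8%/12 = 1.73333% = 0.0173333.
At $400.00/mo: n = ⌈−ln(1 − rB₀/P)/ln(1+r)⌉ = 24 payments (last $114.25); total interest = total paid − $7,610.00 = $1,704.25.
At $425.00/mo: 22 payments (last $265.89); total interest $1,580.89.
Interest saved = $1,704.25 − $1,580.89 = $123.36.

$123.36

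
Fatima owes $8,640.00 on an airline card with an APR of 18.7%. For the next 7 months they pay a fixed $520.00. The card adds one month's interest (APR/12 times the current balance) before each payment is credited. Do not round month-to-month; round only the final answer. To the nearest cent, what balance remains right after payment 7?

$5,813.04

Monthly rate r = 18.7%/12 = 1.55833% = 0.0155833.
Each month: B ← B·(1+r) − $520.00.
Month 1: interest $134.64; balance after payment $8,254.64.
Month 2: interest $128.63; balance after payment $7,863.27.
Month 3: interest $122.54; balance after payment $7,465.81.
Month 4: interest $116.34; balance after payment $7,062.15.
Month 5: interest $110.05; balance after payment $6,652.20.
Month 6: interest $103.66; balance after payment $6,235.87.
Month 7: interest $97.18; balance after payment $5,813.04.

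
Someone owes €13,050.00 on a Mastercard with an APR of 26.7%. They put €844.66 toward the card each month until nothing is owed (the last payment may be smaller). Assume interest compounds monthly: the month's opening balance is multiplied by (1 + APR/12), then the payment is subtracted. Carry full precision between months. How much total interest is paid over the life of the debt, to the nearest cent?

€3,119.32

Monthly rate r = 26.7%/12 = 2.225% = 0.02225.
Payoff takes n = ⌈−ln(1 − rB₀/P)/ln(1+r)⌉ = ⌈19.142⌉ = 20 payments; the last is €120.78.
Total paid = 19·€844.66 + €120.78 = €16,169.32.
Total interest = total paid − principal = €16,169.32 − €13,050.00 = €3,119.32.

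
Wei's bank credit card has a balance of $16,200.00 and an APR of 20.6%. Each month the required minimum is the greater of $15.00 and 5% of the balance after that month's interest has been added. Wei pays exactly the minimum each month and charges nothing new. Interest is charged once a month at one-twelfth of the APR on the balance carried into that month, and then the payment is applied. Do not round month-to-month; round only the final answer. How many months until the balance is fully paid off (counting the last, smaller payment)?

Monthly rate r = 20.6%/12 = 1.71667% = 0.0171667.
While 5% of the post-interest balance exceeds $15.00, each month B ← (B·(1+r))·(1 − 0.05), i.e. B shrinks by the factor (1+r)·0.95 = 0.96631.
This holds for months 1–117. Entering month 118 the balance is $293.80; 5% of the post-interest balance is now below $15.00, so the flat $15.00 minimum applies from here.
From month 118 a fixed $15.00 at rate r clears $293.80 in 25 more payments. Total: 117 + 25 = 142 months.

142 months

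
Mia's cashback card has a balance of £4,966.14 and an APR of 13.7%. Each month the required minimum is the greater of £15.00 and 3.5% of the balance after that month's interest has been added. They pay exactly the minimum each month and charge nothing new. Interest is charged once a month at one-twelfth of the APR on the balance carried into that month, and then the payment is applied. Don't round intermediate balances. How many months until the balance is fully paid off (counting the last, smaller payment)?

136 months

Monthly rate r = 13.7%/12 = 1.14167% = 0.0114167.
While 3.5% of the post-interest balance exceeds £15.00, each month B ← (B·(1+r))·(1 − 0.035), i.e. B shrinks by the factor (1+r)·0.965 = 0.97602.
This holds for months 1–102. Entering month 103 the balance is £417.52; 3.5% of the post-interest balance is now below £15.00, so the flat £15.00 minimum applies from here.
From month 103 a fixed £15.00 at rate r clears £417.52 in 34 more payments. Total: 102 + 34 = 136 months.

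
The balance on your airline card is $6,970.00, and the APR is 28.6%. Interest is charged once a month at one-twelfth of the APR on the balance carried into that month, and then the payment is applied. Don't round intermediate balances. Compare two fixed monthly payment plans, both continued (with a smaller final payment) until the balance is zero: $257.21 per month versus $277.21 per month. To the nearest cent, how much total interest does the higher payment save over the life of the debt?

Monthly rate r = 28.6%/12 = 2.38333% = 0.0238333.
At $257.21/mo: n = ⌈−ln(1 − rB₀/P)/ln(1+r)⌉ = 45 payments (last $18.34); total interest = total paid − $6,970.00 = $4,365.58.
At $277.21/mo: 39 payments (last $228.53); total interest $3,792.51.
Interest saved = $4,365.58 − $3,792.51 = $573.07.

$573.07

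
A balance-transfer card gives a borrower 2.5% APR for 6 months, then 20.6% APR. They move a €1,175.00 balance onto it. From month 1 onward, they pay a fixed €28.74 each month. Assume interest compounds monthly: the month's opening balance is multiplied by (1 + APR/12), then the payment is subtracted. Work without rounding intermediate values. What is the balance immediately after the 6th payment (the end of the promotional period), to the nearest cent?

€1,016.42

Promo months 1–6 at r₀ = 2.5%/12 = 0.00208333; months 7+ at r₁ = 20.6%/12 = 0.0171667.
After month 6: iterate B ← B·(1+r₀) − €28.74 for 6 months → €1,016.42.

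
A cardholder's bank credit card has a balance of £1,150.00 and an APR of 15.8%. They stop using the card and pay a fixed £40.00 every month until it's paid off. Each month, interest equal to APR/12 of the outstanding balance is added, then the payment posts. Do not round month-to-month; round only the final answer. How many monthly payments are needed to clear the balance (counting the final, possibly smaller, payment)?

Monthly rate r = 15.8%/12 = 1.31667% = 0.0131667.
Recurrence: B ← B·(1+r) − £40.00.
Month 1: interest £15.14; balance after payment £1,125.14.
Month 2: interest £14.81; balance after payment £1,099.96.
Closed form: n = −ln(1 − rB₀/P)/ln(1+r) = −ln(0.62146)/ln(1.01317) ≈ 36.365, so the balance reaches zero during payment 37.

37 payments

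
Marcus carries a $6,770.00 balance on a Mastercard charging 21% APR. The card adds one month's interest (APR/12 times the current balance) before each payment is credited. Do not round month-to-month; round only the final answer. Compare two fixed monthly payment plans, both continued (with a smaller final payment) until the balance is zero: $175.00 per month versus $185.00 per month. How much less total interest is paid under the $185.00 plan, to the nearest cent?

$493.18

Monthly rate r = 21%/12 = 1.75% = 0.0175.
At $175.00/mo: n = ⌈−ln(1 − rB₀/P)/ln(1+r)⌉ = 66 payments (last $24.81); total interest = total paid − $6,770.00 = $4,629.81.
At $185.00/mo: 59 payments (last $176.63); total interest $4,136.63.
Interest saved = $4,629.81 − $4,136.63 = $493.18.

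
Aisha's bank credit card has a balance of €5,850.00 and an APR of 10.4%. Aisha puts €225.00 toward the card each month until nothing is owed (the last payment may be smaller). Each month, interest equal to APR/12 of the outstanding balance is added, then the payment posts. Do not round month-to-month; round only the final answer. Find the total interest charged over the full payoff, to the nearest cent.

Monthly rate r = 10.4%/12 = 0.866667% = 0.00866667.
Payoff takes n = ⌈−ln(1 − rB₀/P)/ln(1+r)⌉ = ⌈29.588⌉ = 30 payments; the last is €132.48.
Total paid = 29·€225.00 + €132.48 = €6,657.48.
Total interest = total paid − principal = €6,657.48 − €5,850.00 = €807.48.

€807.48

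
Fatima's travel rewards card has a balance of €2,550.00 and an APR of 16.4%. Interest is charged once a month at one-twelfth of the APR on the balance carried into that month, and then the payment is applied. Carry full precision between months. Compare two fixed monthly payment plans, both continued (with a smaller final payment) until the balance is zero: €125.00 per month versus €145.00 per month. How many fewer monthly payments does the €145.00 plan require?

4 fewer payments

Monthly rate r = 16.4%/12 = 1.36667% = 0.0136667.
At €125.00/mo: n = ⌈−ln(1 − rB₀/P)/ln(1+r)⌉ = 25 payments (last €9.82); total interest = total paid − €2,550.00 = €459.82.
At €145.00/mo: 21 payments (last €36.59); total interest €386.59.
Payments saved = 25 − 21 = 4.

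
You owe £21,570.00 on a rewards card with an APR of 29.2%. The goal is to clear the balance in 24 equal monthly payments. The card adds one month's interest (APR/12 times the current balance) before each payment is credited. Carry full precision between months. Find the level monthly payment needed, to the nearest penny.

£1,197.17

Monthly rate r = 29.2%/12 = 2.43333% = 0.0243333.
Level-payment amortization: P = B₀·r / (1 − (1+r)^(−n)) = 21570.00·0.0243333 / (1 − 1.02433^(−24)).
Denominator 1 − (1+r)^(−24) = 0.438423835.
P = 524.87 / 0.438423835 ≈ 1197.17.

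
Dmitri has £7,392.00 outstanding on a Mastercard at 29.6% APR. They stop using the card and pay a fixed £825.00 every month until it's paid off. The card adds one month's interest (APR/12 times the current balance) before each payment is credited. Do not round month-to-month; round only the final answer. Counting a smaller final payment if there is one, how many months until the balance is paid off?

Monthly rate r = 29.6%/12 = 2.46667% = 0.0246667.
Recurrence: B ← B·(1+r) − £825.00.
Month 1: interest £182.34; balance after payment £6,749.34.
Month 2: interest £166.48; balance after payment £6,090.82.
Closed form: n = −ln(1 − rB₀/P)/ln(1+r) = −ln(0.77899)/ln(1.02467) ≈ 10.250, so the balance reaches zero during payment 11.

11 payments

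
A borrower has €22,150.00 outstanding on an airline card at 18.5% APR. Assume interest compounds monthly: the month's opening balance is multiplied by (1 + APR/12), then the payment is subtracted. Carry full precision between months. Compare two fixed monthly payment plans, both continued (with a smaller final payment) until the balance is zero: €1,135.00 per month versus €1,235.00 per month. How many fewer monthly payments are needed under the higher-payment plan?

2 fewer payments

Monthly rate r = 18.5%/12 = 1.54167% = 0.0154167.
At €1,135.00/mo: n = ⌈−ln(1 − rB₀/P)/ln(1+r)⌉ = 24 payments (last €449.45); total interest = total paid − €22,150.00 = €4,404.45.
At €1,235.00/mo: 22 payments (last €193.11); total interest €3,978.11.
Payments saved = 24 − 22 = 2.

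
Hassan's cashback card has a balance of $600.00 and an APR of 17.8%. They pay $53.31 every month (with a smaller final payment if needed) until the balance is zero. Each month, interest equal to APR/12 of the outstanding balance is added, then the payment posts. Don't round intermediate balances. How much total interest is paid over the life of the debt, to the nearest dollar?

$61

Monthly rate r = 17.8%/12 = 1.48333% = 0.0148333.
Payoff takes n = ⌈−ln(1 − rB₀/P)/ln(1+r)⌉ = ⌈12.405⌉ = 13 payments; the last is $21.70.
Total paid = 12·$53.31 + $21.70 = $661.42.
Total interest = total paid − principal = $661.42 − $600.00 = $61.42.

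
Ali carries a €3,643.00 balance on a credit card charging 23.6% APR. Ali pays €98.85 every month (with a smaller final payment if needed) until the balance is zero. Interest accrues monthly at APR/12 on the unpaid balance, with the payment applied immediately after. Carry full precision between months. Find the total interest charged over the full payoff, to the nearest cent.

Monthly rate r = 23.6%/12 = 1.96667% = 0.0196667.
Payoff takes n = ⌈−ln(1 − rB₀/P)/ln(1+r)⌉ = ⌈66.248⌉ = 67 payments; the last is €24.67.
Total paid = 66·€98.85 + €24.67 = €6,548.77.
Total interest = total paid − principal = €6,548.77 − €3,643.00 = €2,905.77.

€2,905.77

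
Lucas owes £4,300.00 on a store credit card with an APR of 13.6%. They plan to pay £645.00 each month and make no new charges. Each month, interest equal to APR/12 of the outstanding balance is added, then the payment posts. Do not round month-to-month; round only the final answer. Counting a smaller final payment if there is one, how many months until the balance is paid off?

Monthly rate r = 13.6%/12 = 1.13333% = 0.0113333.
Recurrence: B ← B·(1+r) − £645.00.
Month 1: interest £48.73; balance after payment £3,703.73.
Month 2: interest £41.98; balance after payment £3,100.71.
Closed form: n = −ln(1 − rB₀/P)/ln(1+r) = −ln(0.92444)/ln(1.01133) ≈ 6.971, so the balance reaches zero during payment 7.

7 months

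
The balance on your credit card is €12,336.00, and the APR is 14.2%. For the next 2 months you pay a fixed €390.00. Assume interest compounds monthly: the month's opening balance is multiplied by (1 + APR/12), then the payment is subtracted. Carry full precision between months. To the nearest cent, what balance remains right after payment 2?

Monthly rate r = 14.2%/12 = 1.18333% = 0.0118333.
Each month: B ← B·(1+r) − €390.00.
Month 1: interest €145.98; balance after payment €12,091.98.
Month 2: interest €143.09; balance after payment €11,845.06.

€11,845.06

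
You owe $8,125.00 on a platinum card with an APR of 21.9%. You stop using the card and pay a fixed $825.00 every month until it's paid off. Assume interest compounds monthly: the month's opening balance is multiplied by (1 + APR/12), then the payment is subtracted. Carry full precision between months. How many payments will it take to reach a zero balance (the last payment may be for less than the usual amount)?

11 payments

Monthly rate r = 21.9%/12 = 1.825% = 0.01825.
Recurrence: B ← B·(1+r) − $825.00.
Month 1: interest $148.28; balance after payment $7,448.28.
Month 2: interest $135.93; balance after payment $6,759.21.
Closed form: n = −ln(1 − rB₀/P)/ln(1+r) = −ln(0.82027)/ln(1.01825) ≈ 10.955, so the balance reaches zero during payment 11.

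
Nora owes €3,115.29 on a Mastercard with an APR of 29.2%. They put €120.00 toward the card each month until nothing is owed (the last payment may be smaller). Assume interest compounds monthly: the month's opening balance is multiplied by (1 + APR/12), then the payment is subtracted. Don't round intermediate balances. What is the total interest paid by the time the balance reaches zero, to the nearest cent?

€1,870.79

Monthly rate r = 29.2%/12 = 2.43333% = 0.0243333.
Payoff takes n = ⌈−ln(1 − rB₀/P)/ln(1+r)⌉ = ⌈41.548⌉ = 42 payments; the last is €66.08.
Total paid = 41·€120.00 + €66.08 = €4,986.08.
Total interest = total paid − principal = €4,986.08 − €3,115.29 = €1,870.79.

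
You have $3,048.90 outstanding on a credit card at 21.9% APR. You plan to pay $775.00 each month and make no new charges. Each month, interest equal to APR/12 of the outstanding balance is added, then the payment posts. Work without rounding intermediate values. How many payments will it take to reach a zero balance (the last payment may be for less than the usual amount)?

Monthly rate r = 21.9%/12 = 1.825% = 0.01825.
Recurrence: B ← B·(1+r) − $775.00.
Month 1: interest $55.64; balance after payment $2,329.54.
Month 2: interest $42.51; balance after payment $1,597.06.
Month 3: interest $29.15; balance after payment $851.20.
Month 4: interest $15.53; balance after payment $91.74.
Month 5: interest $1.67; balance after payment $0.00.

5 months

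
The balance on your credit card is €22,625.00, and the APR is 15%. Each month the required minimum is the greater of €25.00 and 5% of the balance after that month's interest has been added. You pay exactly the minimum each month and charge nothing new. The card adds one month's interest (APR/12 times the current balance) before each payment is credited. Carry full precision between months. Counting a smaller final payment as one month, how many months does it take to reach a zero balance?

Monthly rate r = 15%/12 = 1.25% = 0.0125.
While 5% of the post-interest balance exceeds €25.00, each month B ← (B·(1+r))·(1 − 0.05), i.e. B shrinks by the factor (1+r)·0.95 = 0.96187.
This holds for months 1–99. Entering month 100 the balance is €482.32; 5% of the post-interest balance is now below €25.00, so the flat €25.00 minimum applies from here.
From month 100 a fixed €25.00 at rate r clears €482.32 in 23 more payments. Total: 99 + 23 = 122 months.

122 months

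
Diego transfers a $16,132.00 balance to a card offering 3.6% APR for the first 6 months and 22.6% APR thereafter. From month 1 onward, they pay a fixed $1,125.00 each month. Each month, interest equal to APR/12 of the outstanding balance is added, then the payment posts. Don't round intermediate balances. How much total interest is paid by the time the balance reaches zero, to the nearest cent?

$1,212.85

Promo months 1–6 at r₀ = 3.6%/12 = 0.003; months 7+ at r₁ = 22.6%/12 = 0.0188333.
After month 6: iterate B ← B·(1+r₀) − $1,125.00 for 6 months → $9,623.73.
Then at r₁ with $1,125.00/mo: n₂ = −ln(1 − r₁·B/P)/ln(1+r₁) ≈ 9.42 → 10 more payments.
Total paid = 15·$1,125.00 + $469.85 = $17,344.85; interest = $17,344.85 − $16,132.00 = $1,212.85.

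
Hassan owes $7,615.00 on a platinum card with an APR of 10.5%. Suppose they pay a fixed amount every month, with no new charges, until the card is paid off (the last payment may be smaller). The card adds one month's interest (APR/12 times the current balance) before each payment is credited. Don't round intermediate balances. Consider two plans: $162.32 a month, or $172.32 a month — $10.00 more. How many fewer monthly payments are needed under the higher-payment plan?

4 fewer payments

Monthly rate r = 10.5%/12 = 0.875% = 0.00875.
At $162.32/mo: n = ⌈−ln(1 − rB₀/P)/ln(1+r)⌉ = 61 payments (last $107.34); total interest = total paid − $7,615.00 = $2,231.54.
At $172.32/mo: 57 payments (last $19.58); total interest $2,054.50.
Payments saved = 61 − 57 = 4.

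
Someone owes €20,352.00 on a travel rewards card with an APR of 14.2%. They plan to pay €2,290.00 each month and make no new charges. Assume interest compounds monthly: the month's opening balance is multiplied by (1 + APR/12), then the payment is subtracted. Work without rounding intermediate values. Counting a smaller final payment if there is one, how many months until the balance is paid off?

10 months

Monthly rate r = 14.2%/12 = 1.18333% = 0.0118333.
Recurrence: B ← B·(1+r) − €2,290.00.
Month 1: interest €240.83; balance after payment €18,302.83.
Month 2: interest €216.58; balance after payment €16,229.42.
Closed form: n = −ln(1 − rB₀/P)/ln(1+r) = −ln(0.89483)/ln(1.01183) ≈ 9.446, so the balance reaches zero during payment 10.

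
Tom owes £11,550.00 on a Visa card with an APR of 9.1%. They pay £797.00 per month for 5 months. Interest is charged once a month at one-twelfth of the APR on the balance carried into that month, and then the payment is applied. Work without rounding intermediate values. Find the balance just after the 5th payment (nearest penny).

Monthly rate r = 9.1%/12 = 0.758333% = 0.00758333.
Each month: B ← B·(1+r) − £797.00.
Month 1: interest £87.59; balance after payment £10,840.59.
Month 2: interest £82.21; balance after payment £10,125.80.
Month 3: interest £76.79; balance after payment £9,405.58.
Month 4: interest £71.33; balance after payment £8,679.91.
Month 5: interest £65.82; balance after payment £7,948.73.

£7,948.73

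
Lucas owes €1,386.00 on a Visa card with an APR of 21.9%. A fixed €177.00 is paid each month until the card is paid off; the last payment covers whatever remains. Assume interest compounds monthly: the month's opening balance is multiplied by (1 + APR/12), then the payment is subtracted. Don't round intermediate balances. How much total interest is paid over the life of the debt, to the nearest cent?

Monthly rate r = 21.9%/12 = 1.825% = 0.01825.
Payoff takes n = ⌈−ln(1 − rB₀/P)/ln(1+r)⌉ = ⌈8.527⌉ = 9 payments; the last is €93.62.
Total paid = 8·€177.00 + €93.62 = €1,509.62.
Total interest = total paid − principal = €1,509.62 − €1,386.00 = €123.62.

€123.62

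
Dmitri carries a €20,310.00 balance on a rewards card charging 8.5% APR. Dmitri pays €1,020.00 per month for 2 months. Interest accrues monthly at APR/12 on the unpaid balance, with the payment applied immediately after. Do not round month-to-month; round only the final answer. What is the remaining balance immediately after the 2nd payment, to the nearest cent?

€18,551.52

Monthly rate r = 8.5%/12 = 0.708333% = 0.00708333.
Each month: B ← B·(1+r) − €1,020.00.
Month 1: interest €143.86; balance after payment €19,433.86.
Month 2: interest €137.66; balance after payment €18,551.52.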